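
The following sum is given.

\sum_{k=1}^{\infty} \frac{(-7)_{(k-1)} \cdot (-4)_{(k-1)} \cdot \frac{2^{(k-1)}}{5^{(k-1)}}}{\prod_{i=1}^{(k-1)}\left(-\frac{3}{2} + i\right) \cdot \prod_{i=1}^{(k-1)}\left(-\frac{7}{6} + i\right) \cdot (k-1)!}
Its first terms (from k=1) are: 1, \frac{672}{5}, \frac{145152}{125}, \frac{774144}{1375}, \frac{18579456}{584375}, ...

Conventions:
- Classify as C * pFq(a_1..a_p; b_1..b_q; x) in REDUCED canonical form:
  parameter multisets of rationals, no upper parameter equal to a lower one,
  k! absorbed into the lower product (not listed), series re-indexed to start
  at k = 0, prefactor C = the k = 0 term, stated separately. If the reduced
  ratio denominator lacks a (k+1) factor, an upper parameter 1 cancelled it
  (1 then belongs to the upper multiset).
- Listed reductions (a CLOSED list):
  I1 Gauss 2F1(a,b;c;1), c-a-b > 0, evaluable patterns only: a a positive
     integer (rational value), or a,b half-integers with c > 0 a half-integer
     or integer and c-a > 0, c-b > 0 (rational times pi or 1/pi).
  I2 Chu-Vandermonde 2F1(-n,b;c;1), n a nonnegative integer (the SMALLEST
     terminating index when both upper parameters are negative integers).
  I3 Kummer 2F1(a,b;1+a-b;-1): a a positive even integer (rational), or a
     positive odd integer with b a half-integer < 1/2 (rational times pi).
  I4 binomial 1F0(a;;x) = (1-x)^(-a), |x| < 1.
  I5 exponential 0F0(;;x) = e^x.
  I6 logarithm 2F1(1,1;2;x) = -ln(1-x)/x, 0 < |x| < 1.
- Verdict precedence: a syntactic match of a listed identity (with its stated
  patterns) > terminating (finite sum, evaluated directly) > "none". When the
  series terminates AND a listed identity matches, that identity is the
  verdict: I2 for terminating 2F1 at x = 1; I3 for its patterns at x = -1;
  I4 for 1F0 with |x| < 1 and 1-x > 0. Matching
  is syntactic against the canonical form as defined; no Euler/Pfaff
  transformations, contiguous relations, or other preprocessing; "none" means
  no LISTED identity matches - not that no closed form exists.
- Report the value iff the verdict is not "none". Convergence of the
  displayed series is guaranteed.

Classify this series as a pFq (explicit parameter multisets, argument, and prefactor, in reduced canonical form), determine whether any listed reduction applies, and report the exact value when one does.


This is 1 * 2F2(-7, -4; -\frac{1}{2}, -\frac{1}{6}; \frac{2}{5}) in reduced canonical form. Verdict: terminating - upper -4 stops the sum at k = 4; the 5 terms are added exactly. Value: \frac{1105300631}{584375}.

The tell: t_0 being 1, the lower running product (C = 1) is a rising factorial.
Ratio: r(k) = \frac{2}{5} * (k-7) (k-4) / [(k-\frac{1}{2}) (k-\frac{1}{6}) (k+1)] - rational; roots negated = parameters, x = \frac{2}{5}, C = 1.


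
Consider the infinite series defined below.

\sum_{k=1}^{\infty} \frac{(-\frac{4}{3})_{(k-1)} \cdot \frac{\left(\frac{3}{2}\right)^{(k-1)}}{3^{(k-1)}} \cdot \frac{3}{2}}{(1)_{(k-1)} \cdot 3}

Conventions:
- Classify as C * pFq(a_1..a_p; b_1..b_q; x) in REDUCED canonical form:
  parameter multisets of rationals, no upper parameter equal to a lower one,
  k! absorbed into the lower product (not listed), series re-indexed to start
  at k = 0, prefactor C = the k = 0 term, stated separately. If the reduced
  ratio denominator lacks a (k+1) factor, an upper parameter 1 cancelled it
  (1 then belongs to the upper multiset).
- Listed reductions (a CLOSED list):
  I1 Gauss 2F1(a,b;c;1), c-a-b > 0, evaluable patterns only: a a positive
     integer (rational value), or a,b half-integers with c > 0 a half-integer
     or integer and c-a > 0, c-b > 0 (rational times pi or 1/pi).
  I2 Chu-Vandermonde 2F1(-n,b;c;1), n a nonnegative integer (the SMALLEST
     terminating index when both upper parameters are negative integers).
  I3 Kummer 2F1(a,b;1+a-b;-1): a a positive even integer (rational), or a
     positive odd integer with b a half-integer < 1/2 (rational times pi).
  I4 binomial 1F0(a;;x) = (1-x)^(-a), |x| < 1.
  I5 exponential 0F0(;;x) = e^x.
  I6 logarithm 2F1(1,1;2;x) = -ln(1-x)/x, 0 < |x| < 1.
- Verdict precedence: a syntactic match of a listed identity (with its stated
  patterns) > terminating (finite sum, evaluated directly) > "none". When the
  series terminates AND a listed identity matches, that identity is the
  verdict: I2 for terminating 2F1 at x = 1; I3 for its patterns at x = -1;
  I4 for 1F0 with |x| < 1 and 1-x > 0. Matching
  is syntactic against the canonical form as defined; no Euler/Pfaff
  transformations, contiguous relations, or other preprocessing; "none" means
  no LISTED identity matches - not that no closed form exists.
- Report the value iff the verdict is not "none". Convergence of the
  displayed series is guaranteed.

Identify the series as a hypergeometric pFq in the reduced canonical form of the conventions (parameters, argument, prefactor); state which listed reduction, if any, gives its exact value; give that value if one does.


x = \frac{1}{2} here; the reduced form reads 1F0, upper {-\frac{4}{3}}, lower {-}, C = \frac{1}{2}. Verdict at x = \frac{1}{2}: binomial (I4) matches (the 1F0 binomial series: exponent 4/3, x = \frac{1}{2}). Hence: \frac{1}{2} \cdot \left(\frac{1}{2}\right)^{\frac{4}{3}}.

Key observation: t_0 = \frac{1}{2} here, and the two k-th powers (C = 1/2) combine into one argument.
Term ratio: r(k) = \frac{1}{2} * (k-\frac{4}{3}) / [(k+1)] - rational in k, leading ratio \frac{1}{2}; with t_0 = \frac{1}{2}, classification follows.


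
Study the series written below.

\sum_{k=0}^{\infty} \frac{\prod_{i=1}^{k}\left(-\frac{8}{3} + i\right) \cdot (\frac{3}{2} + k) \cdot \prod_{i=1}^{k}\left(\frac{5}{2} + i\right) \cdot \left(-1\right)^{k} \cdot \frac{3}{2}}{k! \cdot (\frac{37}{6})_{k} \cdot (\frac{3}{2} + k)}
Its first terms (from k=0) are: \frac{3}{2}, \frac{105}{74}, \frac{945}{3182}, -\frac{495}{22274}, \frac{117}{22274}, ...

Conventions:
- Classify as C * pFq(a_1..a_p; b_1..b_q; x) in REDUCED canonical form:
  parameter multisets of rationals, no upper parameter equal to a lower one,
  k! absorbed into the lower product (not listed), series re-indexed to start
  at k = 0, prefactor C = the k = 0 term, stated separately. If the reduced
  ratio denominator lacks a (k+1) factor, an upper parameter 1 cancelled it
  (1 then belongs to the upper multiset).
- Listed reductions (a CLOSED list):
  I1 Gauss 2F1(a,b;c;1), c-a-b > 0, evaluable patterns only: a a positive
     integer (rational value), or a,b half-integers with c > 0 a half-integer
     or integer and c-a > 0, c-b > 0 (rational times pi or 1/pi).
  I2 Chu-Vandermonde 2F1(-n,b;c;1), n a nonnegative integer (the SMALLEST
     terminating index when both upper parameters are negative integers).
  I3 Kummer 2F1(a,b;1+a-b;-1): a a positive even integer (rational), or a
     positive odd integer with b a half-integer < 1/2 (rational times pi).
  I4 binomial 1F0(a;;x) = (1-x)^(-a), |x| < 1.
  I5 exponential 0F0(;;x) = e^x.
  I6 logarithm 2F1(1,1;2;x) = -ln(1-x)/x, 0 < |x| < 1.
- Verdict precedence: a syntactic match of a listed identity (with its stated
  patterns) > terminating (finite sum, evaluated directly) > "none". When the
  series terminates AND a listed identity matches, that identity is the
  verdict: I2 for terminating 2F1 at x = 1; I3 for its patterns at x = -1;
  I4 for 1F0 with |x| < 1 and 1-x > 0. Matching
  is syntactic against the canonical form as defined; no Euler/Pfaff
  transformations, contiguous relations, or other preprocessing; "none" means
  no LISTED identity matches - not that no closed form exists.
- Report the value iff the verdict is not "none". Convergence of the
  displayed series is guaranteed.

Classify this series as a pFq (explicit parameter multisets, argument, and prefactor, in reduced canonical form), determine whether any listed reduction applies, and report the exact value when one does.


Canonical form: C = \frac{3}{2} times 2F1 with upper {-\frac{5}{3}, \frac{7}{2}}, lower {\frac{37}{6}}, x = -1. Verdict: none (x = -1): each listed identity misses the multisets {-\frac{5}{3}, \frac{7}{2}} ; {\frac{37}{6}}.

The tell: t_0 being \frac{3}{2}, striking the common factor k + 3/2 reduces the term (prefactor 3/2).
Step ratio: r(k) = -1 * (k-\frac{5}{3}) (k+\frac{7}{2}) / [(k+\frac{37}{6}) (k+1)] - rational; roots negated = parameters, x = -1, C = \frac{3}{2}.


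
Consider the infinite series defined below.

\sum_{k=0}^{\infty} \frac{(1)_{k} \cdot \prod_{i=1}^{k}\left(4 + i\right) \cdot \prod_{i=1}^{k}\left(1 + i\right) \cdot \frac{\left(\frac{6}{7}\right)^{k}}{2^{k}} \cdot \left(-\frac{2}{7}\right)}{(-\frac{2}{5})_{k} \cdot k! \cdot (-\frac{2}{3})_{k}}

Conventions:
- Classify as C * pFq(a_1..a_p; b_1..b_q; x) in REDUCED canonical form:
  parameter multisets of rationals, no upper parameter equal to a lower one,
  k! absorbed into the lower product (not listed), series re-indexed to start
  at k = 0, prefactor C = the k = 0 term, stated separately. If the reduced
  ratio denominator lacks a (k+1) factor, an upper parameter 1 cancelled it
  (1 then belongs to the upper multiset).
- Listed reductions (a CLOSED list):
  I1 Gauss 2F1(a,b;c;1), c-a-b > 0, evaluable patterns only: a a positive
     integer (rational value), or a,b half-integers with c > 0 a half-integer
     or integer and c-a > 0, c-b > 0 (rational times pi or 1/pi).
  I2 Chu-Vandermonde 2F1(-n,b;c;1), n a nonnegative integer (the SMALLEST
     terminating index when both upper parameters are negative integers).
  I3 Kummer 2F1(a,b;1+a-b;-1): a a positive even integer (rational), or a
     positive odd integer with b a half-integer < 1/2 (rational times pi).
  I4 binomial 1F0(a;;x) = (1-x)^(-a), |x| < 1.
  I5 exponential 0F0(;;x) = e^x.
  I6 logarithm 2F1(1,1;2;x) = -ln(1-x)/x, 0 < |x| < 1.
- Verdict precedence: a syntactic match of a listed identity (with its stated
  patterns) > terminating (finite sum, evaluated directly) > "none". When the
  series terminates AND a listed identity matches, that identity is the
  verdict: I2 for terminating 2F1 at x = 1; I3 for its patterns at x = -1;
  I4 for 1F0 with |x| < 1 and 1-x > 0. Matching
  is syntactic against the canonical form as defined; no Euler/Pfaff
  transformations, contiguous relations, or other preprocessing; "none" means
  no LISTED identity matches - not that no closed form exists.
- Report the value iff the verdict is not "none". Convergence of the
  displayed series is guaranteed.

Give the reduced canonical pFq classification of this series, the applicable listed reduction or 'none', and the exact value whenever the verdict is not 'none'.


x = \frac{3}{7} here; the reduced form reads 3F2, upper {1, 2, 5}, lower {-\frac{2}{3}, -\frac{2}{5}}, C = -\frac{2}{7}. Verdict: no listed reduction: x = \frac{3}{7} and upper {1, 2, 5} fail every I1-I6 pattern.

Key observation: from the first term -\frac{2}{7}: the running product (C = -2/7) telescopes to a rising factorial.
Term ratio: r(k) = \frac{3}{7} * (k+1) (k+2) (k+5) / [(k-\frac{2}{3}) (k-\frac{2}{5}) (k+1)] - rational; roots negated = parameters, x = \frac{3}{7}, C = -\frac{2}{7}.


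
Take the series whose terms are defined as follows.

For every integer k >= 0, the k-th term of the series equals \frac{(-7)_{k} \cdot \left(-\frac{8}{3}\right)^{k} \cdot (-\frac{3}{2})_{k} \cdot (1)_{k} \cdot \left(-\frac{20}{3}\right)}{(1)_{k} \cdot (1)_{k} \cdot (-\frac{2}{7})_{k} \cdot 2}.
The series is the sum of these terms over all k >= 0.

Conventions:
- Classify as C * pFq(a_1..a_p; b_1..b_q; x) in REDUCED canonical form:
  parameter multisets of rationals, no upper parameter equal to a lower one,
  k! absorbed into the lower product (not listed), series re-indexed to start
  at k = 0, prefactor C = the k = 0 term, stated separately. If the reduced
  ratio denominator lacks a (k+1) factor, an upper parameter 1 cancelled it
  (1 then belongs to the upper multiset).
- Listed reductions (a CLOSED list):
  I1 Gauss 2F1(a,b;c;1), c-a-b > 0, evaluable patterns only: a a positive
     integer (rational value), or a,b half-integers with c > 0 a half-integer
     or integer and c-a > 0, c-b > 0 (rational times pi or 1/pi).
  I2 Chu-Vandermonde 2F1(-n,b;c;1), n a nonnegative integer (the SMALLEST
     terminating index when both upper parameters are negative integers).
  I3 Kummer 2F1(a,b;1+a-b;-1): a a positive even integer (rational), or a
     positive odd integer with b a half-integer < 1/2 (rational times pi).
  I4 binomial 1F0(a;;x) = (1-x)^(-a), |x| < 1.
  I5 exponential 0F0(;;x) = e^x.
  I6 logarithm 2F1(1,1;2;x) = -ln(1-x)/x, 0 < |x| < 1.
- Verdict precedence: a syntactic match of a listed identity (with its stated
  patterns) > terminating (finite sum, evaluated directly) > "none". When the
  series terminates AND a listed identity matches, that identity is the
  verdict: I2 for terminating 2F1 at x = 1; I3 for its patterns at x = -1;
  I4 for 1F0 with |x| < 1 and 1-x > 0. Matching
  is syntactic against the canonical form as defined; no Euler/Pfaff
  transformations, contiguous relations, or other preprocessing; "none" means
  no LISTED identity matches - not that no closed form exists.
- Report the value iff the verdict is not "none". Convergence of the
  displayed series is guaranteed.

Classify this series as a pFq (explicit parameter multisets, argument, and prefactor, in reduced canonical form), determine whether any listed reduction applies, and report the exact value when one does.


Classification (C = -\frac{10}{3}): 2F1 with upper {-7, -\frac{3}{2}}, lower {-\frac{2}{7}}, argument x = -\frac{8}{3}. Verdict: terminating. With -7 upstairs the series is a 8-term polynomial sum; evaluated term by term. Exact value: \frac{4490174638}{312741}.

Key step: t_0 = -\frac{10}{3} here, and the parameter 1 appears in both the upper and lower lists and cancels.
Adjacent-term ratio: r(k) = -\frac{8}{3} * (k-7) (k-\frac{3}{2}) / [(k-\frac{2}{7}) (k+1)] - poly over poly, x = -\frac{8}{3} from leading terms; C = -\frac{10}{3} at k = 0.


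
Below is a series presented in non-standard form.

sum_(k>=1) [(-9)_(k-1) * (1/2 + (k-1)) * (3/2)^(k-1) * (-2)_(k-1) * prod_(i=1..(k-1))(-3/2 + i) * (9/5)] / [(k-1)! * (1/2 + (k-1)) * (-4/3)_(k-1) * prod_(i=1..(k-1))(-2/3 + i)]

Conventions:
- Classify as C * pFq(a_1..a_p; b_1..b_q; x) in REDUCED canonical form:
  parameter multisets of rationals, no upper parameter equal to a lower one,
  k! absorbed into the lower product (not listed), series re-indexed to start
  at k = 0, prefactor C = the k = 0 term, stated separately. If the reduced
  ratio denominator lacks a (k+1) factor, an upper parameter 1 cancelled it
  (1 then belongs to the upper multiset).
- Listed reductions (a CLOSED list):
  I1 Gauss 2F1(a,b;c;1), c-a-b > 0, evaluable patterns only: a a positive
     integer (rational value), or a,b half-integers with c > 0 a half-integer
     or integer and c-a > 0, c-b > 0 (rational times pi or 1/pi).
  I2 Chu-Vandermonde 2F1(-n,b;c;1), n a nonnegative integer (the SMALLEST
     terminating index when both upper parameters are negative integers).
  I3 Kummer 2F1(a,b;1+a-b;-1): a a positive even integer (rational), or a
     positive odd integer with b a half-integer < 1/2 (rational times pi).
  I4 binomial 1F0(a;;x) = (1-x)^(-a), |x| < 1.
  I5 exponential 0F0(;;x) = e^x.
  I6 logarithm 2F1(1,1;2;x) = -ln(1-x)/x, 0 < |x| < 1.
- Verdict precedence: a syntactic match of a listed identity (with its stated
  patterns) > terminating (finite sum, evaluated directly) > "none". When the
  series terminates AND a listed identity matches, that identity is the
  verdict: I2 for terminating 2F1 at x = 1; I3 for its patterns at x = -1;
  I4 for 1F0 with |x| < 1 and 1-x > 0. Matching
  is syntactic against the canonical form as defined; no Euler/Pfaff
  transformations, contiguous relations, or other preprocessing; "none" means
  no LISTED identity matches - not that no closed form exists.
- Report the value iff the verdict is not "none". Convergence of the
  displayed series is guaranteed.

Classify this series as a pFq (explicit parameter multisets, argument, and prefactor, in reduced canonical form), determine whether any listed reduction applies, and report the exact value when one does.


x = 3/2 here; the reduced form reads 3F2, upper {-9, -2, -1/2}, lower {-4/3, 1/3}, C = 9/5. Verdict: terminating. With -2 upstairs the series is a 3-term polynomial sum; evaluated term by term. Exact value: -50013/160.

The tell: t_0 being 9/5, the lower running product (prefactor 9/5) is a rising factorial.
Ratio: r(k) = (3/2) * (k-9) (k-2) (k-1/2) / [(k-4/3) (k+1/3) (k+1)] - poly over poly, x = (3/2) from leading terms; C = 9/5 at k = 0.


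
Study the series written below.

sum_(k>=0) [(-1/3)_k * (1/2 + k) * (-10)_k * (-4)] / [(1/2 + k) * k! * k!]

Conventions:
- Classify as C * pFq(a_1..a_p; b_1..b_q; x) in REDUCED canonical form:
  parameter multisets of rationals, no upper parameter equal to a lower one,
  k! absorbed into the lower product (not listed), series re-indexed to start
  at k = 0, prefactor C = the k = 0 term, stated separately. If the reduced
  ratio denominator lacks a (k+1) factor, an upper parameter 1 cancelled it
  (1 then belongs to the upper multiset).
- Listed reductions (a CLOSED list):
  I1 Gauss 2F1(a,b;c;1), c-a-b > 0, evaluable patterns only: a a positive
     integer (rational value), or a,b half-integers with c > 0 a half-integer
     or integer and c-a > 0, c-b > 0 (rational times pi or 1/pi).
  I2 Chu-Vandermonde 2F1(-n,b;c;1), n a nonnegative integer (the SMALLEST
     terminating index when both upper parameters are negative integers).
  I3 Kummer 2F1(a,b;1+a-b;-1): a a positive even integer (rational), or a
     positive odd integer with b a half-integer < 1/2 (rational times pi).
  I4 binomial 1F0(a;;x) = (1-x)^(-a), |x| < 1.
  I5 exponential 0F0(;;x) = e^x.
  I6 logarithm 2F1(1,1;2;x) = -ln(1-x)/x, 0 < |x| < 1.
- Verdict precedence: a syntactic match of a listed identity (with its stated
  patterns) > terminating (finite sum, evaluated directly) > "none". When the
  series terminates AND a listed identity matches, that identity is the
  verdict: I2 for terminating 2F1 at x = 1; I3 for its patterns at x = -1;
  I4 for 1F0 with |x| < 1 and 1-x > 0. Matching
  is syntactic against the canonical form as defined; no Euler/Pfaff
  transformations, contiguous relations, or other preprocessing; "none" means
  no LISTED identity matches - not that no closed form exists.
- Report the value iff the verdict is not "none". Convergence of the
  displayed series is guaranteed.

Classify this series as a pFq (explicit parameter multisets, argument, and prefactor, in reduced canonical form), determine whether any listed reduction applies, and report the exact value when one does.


Classification (C = -4): 2F1 with upper {-10, -1/3}, lower {1}, argument x = 1. Verdict at x = 1: Chu-Vandermonde (I2) matches (terminating 2F1 at x = 1 with n = 10, b = -1/3, c = 1). Value: -47167120/4782969.

Structural cue: from the first term -4: the denominator's factorial ratio (C = -4) is a lower Pochhammer.
Adjacent-term ratio: r(k) = 1 * (k-10) (k-1/3) / [(k+1) (k+1)] - poly over poly, x = 1 from leading terms; C = -4 at k = 0.


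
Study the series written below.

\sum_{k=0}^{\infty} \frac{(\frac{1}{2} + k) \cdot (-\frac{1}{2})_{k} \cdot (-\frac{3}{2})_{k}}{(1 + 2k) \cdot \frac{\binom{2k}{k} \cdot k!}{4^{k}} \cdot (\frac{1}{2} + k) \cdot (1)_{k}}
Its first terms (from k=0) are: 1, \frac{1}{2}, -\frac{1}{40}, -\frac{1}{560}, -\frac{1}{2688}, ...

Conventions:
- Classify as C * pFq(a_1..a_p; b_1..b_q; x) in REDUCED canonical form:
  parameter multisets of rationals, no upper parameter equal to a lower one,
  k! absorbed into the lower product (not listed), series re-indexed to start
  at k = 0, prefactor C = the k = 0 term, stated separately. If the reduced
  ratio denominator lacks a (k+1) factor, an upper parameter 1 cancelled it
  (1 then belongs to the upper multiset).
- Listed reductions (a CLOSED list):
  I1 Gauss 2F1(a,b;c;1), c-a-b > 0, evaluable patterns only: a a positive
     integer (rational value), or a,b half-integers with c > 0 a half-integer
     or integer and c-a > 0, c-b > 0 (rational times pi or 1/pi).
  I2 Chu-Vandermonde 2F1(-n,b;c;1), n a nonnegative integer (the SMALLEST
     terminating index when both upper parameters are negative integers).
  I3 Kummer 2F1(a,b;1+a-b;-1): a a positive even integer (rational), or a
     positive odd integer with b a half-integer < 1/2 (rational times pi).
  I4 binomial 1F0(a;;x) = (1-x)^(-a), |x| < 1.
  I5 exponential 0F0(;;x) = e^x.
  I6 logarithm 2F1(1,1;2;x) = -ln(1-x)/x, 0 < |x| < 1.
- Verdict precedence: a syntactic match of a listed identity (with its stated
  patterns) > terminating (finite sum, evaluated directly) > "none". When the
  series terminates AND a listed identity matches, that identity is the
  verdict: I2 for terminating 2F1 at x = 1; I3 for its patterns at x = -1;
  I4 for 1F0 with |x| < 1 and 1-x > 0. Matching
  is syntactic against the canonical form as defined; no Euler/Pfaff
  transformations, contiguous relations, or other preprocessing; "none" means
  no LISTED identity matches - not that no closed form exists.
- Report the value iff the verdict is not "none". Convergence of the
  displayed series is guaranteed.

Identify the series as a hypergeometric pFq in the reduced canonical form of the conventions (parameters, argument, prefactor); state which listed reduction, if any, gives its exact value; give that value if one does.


Key observation: from the first term 1: the lower (2k+1) factor (prefactor 1) shifts a half-integer Pochhammer.
Consecutive-term ratio: r(k) = 1 * (k-\frac{3}{2}) (k-\frac{1}{2}) / [(k+\frac{3}{2}) (k+1)] - rational in k, leading ratio 1; with t_0 = 1, classification follows.

At argument 1: a 2F1 with upper {-\frac{3}{2}, -\frac{1}{2}}, lower {\frac{3}{2}}, scaled by C = 1. Verdict: the half-integer Gauss pattern (I1) fires (x = 1; upper {-\frac{3}{2}, -\frac{1}{2}} half-integers, c = \frac{3}{2} in the evaluable pattern). Its exact value is \frac{15}{32} \cdot \pi.


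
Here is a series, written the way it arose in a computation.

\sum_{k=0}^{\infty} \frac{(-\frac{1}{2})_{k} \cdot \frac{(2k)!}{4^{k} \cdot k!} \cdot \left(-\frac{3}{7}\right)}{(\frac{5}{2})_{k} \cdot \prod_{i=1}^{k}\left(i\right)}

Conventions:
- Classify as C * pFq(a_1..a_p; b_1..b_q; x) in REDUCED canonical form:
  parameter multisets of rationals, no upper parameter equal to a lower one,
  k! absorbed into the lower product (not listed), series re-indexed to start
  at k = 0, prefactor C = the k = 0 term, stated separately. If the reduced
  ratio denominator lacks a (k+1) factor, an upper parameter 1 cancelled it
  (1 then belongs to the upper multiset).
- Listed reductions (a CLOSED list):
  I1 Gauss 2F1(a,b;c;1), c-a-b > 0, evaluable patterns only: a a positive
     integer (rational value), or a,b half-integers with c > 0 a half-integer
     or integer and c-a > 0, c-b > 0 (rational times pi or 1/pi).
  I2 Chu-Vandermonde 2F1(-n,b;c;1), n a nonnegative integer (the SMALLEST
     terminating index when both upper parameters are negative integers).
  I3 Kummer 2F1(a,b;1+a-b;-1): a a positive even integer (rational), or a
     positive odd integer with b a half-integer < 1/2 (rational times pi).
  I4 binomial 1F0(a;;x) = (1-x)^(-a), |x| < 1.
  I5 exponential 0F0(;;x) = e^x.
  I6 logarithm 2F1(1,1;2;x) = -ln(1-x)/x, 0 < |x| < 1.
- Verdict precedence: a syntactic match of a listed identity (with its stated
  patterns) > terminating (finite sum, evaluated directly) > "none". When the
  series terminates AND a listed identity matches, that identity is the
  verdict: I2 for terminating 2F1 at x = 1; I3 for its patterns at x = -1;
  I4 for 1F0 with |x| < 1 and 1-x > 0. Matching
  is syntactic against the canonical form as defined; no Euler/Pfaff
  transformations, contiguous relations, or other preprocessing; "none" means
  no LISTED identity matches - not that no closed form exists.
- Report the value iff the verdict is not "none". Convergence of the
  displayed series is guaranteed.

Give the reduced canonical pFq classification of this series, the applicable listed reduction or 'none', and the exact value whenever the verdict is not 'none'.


Key observation: from the first term -\frac{3}{7}: the product of the first k integers (C = -3/7, x = 1) is k!.
Adjacent-term ratio: r(k) = 1 * (k-\frac{1}{2}) (k+\frac{1}{2}) / [(k+\frac{5}{2}) (k+1)] ; factor over Q: parameters, x = 1, and C = -\frac{3}{7}.

Reduced: x = 1, 2F1, upper = {-\frac{1}{2}, \frac{1}{2}}, lower = {\frac{5}{2}}, C = -\frac{3}{7}. Verdict (x = 1): Gauss (I1, half-integer pattern) applies (x = 1; upper {-\frac{1}{2}, \frac{1}{2}} half-integers, c = \frac{5}{2} in the evaluable pattern). Exact value: \left(-\frac{27}{224}\right) \cdot \pi.


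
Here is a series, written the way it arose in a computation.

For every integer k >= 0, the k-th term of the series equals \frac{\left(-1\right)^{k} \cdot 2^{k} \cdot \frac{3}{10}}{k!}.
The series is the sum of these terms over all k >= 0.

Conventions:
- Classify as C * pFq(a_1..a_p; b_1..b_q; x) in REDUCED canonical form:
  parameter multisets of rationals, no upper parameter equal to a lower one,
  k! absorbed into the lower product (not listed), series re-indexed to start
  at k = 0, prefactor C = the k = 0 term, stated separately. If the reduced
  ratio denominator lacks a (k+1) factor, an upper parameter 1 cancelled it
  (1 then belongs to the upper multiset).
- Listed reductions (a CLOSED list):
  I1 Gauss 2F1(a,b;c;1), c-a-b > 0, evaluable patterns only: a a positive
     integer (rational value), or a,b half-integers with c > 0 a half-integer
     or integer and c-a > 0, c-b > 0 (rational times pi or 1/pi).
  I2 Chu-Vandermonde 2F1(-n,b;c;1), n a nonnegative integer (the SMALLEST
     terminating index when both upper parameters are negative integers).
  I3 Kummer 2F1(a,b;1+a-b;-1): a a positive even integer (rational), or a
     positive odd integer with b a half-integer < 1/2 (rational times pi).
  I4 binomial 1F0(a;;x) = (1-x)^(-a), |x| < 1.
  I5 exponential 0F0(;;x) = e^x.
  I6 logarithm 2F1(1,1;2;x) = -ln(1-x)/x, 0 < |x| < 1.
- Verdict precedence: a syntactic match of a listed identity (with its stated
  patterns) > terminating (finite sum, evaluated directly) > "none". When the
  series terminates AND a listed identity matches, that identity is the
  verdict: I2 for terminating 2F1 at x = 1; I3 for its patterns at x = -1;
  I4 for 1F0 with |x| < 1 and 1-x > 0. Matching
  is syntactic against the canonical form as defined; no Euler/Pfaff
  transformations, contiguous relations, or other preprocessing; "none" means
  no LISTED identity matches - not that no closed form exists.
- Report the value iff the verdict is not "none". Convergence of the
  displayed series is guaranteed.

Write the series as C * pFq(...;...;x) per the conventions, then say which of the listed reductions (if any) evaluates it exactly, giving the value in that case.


Structural cue: with t_0 = \frac{3}{10}, the (-1)^k factor (C = 3/10, x = -2) folds into the argument's sign.
Ratio: r(k) = -2 * 1 / [(k+1)] - poly over poly, x = -2 from leading terms; C = \frac{3}{10} at k = 0.

With C = \frac{3}{10}: the canonical form is 0F0(-; -; -2). Verdict (x = -2): the exponential series (I5) applies (the 0F0 exponential series at x = -2). Sum: \frac{3}{10} \cdot e^{-2}.


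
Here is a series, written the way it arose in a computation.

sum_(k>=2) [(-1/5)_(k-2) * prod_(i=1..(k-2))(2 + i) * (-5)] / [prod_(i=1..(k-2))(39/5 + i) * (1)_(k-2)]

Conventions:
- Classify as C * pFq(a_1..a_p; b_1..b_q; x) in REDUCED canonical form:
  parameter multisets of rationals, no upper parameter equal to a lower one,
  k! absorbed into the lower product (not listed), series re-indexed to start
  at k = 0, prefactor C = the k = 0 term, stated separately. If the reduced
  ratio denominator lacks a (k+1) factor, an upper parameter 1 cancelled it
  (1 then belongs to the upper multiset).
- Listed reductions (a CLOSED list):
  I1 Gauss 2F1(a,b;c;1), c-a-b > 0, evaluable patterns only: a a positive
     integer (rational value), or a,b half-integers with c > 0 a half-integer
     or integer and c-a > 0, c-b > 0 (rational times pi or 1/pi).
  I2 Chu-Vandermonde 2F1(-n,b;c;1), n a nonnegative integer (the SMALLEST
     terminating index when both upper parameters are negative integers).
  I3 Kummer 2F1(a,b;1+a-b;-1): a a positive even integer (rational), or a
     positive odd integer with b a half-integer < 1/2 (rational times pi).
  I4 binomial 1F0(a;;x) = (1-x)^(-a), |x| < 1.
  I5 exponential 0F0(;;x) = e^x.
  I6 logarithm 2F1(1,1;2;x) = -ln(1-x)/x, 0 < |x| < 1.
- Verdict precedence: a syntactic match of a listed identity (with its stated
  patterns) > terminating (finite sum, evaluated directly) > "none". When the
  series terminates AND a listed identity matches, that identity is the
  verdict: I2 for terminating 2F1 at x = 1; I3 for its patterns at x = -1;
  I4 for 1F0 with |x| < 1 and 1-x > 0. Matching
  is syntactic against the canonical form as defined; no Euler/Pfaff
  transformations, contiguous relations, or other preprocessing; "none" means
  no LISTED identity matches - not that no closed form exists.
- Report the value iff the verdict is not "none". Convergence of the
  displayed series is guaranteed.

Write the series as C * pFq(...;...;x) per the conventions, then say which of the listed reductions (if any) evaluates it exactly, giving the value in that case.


This is -5 * 2F1(-1/5, 3; 44/5; 1) in reduced canonical form. Verdict (x = 1): Gauss (I1, integer-parameter pattern) applies (x = 1: the Gamma ratio telescopes since c-a-b = 6 > 0 and a = 3 in Z>0). Exact value: -6409/1400.

Structural cue: t_0 = -5 here, and the running product (prefactor -5) telescopes to a rising factorial.
Ratio: r(k) = 1 * (k-1/5) (k+3) / [(k+44/5) (k+1)] - rational in k, leading ratio 1; with t_0 = -5, classification follows.


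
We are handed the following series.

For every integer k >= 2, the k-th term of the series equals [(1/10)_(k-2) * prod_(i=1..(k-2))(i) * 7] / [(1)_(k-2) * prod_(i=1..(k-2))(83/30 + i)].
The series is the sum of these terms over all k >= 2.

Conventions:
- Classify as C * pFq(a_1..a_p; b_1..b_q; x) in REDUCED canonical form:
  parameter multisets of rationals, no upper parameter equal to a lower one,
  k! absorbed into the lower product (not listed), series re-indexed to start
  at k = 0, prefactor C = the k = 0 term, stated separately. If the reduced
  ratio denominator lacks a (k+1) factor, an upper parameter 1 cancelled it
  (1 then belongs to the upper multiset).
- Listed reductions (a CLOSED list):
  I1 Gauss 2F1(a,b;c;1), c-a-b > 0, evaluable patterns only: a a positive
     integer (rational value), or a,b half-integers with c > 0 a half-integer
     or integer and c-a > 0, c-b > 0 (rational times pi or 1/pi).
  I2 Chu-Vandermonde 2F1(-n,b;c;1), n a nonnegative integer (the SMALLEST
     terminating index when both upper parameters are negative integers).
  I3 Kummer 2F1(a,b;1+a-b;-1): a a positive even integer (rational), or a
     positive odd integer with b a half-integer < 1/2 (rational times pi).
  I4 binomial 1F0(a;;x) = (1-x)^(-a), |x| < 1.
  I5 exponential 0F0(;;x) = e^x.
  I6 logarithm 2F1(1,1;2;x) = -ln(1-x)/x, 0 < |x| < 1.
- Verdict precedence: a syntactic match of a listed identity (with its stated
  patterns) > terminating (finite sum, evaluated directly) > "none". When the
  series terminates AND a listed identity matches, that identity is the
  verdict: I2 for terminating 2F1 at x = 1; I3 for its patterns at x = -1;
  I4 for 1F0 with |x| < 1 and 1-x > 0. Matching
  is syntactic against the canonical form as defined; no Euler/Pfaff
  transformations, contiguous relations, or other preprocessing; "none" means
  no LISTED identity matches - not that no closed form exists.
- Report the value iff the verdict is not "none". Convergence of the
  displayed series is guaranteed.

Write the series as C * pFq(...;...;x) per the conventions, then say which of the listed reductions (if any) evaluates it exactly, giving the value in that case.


This is 7 * 2F1(1/10, 1; 113/30; 1) in reduced canonical form. Verdict: Gauss's theorem (I1) matches (x = 1: the Gamma ratio telescopes since c-a-b = 8/3 > 0 and a = 1 in Z>0). Exact value: 581/80.

Key observation: t_0 = 7 here, and (1)_k (prefactor 7) is k! itself.
Adjacent-term ratio: r(k) = 1 * (k+1/10) (k+1) / [(k+113/30) (k+1)] ; factor over Q: parameters, x = 1, and C = 7.


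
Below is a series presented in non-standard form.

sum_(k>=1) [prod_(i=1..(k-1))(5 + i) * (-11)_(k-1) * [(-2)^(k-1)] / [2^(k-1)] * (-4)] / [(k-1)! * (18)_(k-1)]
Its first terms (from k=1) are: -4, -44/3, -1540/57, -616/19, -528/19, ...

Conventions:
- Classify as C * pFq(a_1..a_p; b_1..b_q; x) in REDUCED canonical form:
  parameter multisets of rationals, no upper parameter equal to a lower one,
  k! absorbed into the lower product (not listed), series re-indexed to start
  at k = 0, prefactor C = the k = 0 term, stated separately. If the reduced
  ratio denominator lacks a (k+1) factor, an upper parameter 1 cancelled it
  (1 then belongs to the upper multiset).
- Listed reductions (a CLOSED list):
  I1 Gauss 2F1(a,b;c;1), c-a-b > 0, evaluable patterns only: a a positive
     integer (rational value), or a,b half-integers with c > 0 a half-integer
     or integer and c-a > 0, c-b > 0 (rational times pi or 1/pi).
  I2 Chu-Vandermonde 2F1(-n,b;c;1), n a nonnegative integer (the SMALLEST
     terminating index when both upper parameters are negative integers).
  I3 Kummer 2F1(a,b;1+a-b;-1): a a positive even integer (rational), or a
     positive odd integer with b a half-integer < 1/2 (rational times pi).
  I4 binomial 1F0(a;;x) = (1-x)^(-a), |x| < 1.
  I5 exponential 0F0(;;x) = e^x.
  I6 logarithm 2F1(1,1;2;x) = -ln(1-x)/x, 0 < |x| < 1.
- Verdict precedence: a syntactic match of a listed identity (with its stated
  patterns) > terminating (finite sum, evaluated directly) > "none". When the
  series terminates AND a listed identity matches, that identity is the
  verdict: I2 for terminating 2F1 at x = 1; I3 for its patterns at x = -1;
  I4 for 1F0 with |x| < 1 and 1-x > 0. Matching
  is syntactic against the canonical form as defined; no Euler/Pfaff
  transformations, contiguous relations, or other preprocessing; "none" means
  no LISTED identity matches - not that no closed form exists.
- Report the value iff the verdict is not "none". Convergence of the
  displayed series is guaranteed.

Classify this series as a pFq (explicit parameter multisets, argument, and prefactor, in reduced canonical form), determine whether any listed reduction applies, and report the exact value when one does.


This is -4 * 2F1(-11, 6; 18; -1) in reduced canonical form. Verdict: Kummer (I3) matches (x = -1; c = 18 equals 1+a-b for upper {-11, 6}: listed pattern). Value: -136.

Key observation: with t_0 = -4, the running product (C = -4) telescopes to a rising factorial.
Adjacent-term ratio: r(k) = (-1) * (k-11) (k+6) / [(k+18) (k+1)] - poly over poly, x = (-1) from leading terms; C = -4 at k = 0.


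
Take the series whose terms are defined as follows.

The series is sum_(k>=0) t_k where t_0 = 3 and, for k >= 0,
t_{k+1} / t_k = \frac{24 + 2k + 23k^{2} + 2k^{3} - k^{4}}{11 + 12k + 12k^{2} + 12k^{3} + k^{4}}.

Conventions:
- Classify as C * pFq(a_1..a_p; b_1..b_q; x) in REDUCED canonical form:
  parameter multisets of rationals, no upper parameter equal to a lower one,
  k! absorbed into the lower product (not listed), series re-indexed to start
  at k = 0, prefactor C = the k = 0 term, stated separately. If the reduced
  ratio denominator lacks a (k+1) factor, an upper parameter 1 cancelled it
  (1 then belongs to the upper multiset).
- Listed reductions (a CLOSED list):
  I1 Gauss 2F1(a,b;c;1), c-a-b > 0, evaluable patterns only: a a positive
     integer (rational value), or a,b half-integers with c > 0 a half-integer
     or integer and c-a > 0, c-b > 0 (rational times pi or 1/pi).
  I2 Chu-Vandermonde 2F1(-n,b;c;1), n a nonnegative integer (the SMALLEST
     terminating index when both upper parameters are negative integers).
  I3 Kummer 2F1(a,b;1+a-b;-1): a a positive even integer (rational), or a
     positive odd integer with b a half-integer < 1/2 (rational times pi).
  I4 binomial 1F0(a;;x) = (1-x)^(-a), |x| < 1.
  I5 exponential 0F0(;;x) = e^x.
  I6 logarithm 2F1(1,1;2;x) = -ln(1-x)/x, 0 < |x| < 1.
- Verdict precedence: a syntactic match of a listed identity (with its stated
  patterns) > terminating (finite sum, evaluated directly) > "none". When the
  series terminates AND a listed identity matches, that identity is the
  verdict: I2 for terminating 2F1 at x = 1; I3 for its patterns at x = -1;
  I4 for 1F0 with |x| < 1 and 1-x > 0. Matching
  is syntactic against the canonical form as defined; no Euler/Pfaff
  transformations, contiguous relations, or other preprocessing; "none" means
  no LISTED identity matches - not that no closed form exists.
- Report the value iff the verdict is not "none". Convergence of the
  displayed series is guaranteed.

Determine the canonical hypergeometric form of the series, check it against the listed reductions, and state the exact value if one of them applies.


Prefactor 3, argument -1: 2F1 with upper {-6, 4} over lower {11}. Verdict at x = -1: the Kummer evaluation I3 matches (x = -1; c = 11 equals 1+a-b for upper {-6, 4}: listed pattern). Sum: \frac{45}{2}.

The tell: t_0 being 3, the ratio is unreduced: k^2 + 1 divides both sides (prefactor 3).
Consecutive-term ratio: r(k) = -1 * (k-6) (k+4) / [(k+11) (k+1)] - poly over poly, x = -1 from leading terms; C = 3 at k = 0.


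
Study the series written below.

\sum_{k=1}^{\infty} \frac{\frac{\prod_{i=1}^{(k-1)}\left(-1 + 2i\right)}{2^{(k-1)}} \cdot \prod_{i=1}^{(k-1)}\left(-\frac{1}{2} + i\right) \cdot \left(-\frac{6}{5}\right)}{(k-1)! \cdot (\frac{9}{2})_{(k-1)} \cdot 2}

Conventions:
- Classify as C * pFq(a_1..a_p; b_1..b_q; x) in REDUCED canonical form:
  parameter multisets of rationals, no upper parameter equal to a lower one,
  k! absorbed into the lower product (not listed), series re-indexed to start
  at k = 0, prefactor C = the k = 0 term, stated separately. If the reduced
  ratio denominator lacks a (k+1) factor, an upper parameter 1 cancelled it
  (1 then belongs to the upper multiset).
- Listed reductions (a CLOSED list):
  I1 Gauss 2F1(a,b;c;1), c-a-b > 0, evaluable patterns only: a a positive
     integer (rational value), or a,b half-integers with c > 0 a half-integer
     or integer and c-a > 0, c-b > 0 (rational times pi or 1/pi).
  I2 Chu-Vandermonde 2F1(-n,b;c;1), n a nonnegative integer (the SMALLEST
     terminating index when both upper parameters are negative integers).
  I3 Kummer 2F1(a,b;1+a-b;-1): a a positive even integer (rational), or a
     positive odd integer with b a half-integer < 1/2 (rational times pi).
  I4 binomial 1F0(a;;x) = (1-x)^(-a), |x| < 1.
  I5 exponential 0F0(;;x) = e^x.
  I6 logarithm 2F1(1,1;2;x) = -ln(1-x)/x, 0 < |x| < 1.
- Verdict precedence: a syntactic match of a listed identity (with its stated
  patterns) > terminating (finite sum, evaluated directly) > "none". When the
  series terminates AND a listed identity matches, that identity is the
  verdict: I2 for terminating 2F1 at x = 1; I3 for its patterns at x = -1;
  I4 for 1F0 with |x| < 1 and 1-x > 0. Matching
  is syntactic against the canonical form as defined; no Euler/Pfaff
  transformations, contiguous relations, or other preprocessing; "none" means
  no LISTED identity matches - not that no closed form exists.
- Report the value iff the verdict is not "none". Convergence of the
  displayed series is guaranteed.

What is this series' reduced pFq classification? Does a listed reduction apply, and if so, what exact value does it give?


The series (x = 1) is 2F1: upper {\frac{1}{2}, \frac{1}{2}}, lower {\frac{9}{2}}, prefactor -\frac{3}{5}. Verdict: Gauss's theorem I1 (half-integer case) fires (x = 1; upper {\frac{1}{2}, \frac{1}{2}} half-integers, c = \frac{9}{2} in the evaluable pattern). Its exact value is \left(-\frac{105}{512}\right) \cdot \pi.

The tell: x = 1 and the running product (C = -3/5, x = 1) telescopes to a rising factorial.
Ratio: r(k) = 1 * (k+\frac{1}{2}) (k+\frac{1}{2}) / [(k+\frac{9}{2}) (k+1)] ; factor over Q: parameters, x = 1, and C = -\frac{3}{5}.


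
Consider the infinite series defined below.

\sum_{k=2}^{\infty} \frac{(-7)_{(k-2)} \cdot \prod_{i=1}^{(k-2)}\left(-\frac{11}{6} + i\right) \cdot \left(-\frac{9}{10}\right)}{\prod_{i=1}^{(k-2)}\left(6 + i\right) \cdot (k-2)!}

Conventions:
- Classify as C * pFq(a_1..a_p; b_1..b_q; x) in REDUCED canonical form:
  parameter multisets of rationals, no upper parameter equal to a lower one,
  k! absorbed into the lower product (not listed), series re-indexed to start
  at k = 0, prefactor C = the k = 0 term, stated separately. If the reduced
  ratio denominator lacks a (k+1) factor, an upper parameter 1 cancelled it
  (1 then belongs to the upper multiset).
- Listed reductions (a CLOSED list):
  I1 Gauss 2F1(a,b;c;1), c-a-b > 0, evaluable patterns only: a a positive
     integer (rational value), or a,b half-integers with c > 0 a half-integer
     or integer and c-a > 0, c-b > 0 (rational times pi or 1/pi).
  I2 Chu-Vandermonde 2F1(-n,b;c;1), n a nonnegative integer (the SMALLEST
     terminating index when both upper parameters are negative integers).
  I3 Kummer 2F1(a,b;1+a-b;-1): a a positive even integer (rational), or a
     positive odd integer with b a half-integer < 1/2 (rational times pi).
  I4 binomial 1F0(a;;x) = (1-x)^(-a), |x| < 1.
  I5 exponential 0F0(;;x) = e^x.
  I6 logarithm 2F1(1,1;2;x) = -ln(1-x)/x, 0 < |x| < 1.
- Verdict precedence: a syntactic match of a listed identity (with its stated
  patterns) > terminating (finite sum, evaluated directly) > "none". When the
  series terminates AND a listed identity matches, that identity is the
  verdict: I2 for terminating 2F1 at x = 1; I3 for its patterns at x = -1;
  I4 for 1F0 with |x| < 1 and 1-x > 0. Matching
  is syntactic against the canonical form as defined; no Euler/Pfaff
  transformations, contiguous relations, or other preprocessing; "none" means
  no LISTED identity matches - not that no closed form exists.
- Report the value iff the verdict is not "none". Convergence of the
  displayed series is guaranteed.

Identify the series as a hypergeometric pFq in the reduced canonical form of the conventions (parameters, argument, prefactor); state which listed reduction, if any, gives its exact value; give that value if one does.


First insight: t_0 = -\frac{9}{10} here, and the lower running product (C = -9/10) is a rising factorial.
Ratio: r(k) = 1 * (k-7) (k-\frac{5}{6}) / [(k+7) (k+1)] - rational in k, leading ratio 1; with t_0 = -\frac{9}{10}, classification follows.

The series (x = 1) is 2F1: upper {-7, -\frac{5}{6}}, lower {7}, prefactor -\frac{9}{10}. Verdict at x = 1: the Chu-Vandermonde identity I2 matches (terminating 2F1 at x = 1 with n = 7, b = -5/6, c = 7). Sum: -\frac{866088317}{537477120}.
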